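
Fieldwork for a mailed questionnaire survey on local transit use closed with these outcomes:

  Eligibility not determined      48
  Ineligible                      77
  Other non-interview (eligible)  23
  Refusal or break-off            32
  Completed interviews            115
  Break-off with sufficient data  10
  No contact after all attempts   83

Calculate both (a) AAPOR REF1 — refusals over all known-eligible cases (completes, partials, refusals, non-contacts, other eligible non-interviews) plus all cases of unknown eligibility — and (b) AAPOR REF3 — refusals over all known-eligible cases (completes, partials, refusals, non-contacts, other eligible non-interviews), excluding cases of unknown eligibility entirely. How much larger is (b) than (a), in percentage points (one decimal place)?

Top → 32
Base → 115 + 10 + 32 + 83 + 23 + 48 = 311
REF1 = 32 / 311 = 0.1029
Base → 115 + 10 + 32 + 83 + 23 = 263
REF3 = 32 / 263 = 0.1217
Difference = 12.17 − 10.29 = 1.88 percentage points

1.9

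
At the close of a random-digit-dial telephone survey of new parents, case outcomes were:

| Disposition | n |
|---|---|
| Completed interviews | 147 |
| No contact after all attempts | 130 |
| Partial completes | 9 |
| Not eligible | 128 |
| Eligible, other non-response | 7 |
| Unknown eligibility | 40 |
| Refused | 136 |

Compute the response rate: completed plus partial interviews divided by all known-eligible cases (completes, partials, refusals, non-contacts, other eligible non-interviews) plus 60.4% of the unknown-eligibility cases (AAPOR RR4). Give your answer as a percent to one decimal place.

34.4%

Top: 147 + 9 = 156
Eligible (known): 147 + 9 + 136 + 130 + 7 = 429
Estimated eligible among unknowns: 0.6040 × 40 = 24.16
Base: 429 + 24.16 = 453.16
RR4 = 156 / 453.16 = 0.3442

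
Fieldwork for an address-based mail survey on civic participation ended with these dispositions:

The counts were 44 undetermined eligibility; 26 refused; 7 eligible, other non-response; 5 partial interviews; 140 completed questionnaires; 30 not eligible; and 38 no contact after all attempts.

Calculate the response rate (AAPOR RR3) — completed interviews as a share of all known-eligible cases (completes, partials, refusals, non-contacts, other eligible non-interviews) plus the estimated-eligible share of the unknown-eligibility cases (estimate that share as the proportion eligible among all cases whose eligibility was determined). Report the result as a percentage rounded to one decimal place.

55.0%

Numerator = 140
Known eligible = 140 + 5 + 26 + 38 + 7 = 216
e = 216 / (216 + 30) = 216 / 246 = 0.8780
Estimated eligible among unknowns = 0.8780 × 44 = 38.63
Base = 216 + 38.63 = 254.63
RR3 = 140 / 254.63 = 0.5498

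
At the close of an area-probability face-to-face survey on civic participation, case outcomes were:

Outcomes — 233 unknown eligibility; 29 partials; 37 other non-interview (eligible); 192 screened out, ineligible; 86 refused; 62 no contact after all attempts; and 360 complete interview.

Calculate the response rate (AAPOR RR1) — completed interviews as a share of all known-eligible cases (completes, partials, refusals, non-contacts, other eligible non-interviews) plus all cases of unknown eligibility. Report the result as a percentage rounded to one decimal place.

44.6%

Numerator = 360
Base = 360 + 29 + 86 + 62 + 37 + 233 = 807
RR1 = 360 / 807 = 0.4461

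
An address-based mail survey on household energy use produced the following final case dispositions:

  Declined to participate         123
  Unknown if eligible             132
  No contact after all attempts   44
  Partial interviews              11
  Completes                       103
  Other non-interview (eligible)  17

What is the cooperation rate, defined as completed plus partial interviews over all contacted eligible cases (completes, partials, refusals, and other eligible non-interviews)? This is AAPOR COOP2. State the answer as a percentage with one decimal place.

Numerator = 103 + 11 = 114
Denominator = 103 + 11 + 123 + 17 = 254
COOP2 = 114 / 254 = 0.4488

44.9%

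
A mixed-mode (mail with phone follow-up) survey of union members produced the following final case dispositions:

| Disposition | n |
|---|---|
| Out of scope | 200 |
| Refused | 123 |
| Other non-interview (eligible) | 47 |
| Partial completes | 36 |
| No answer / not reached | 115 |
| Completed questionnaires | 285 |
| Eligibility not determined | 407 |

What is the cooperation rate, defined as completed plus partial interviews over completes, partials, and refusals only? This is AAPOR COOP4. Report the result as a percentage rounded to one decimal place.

72.3%

Num: 285 + 36 = 321
Denominator: 285 + 36 + 123 = 444
COOP4 = 321 / 444 = 0.7230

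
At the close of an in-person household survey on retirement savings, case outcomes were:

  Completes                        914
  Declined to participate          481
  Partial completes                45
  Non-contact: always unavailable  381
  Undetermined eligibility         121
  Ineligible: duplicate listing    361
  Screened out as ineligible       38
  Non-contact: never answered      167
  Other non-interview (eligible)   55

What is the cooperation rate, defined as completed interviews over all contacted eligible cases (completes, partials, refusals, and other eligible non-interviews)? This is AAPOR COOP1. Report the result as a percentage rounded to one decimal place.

No contact after all attempts = 167 + 381 = 548
Not eligible = 38 + 361 = 399
Numerator → 914
Denom → 914 + 45 + 481 + 55 = 1495
COOP1 = 914 / 1495 = 0.6114

61.1%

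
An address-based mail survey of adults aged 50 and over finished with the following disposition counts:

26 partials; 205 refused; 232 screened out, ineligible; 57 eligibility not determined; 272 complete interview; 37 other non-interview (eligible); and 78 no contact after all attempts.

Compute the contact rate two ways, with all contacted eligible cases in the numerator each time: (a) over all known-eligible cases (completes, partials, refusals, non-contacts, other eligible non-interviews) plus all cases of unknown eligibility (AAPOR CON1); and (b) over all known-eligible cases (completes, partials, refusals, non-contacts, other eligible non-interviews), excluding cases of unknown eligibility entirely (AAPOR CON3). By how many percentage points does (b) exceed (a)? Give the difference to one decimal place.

Num → 272 + 26 + 205 + 37 = 540
Denom → 272 + 26 + 205 + 78 + 37 + 57 = 675
CON1 = 540 / 675 = 0.8000
Denom → 272 + 26 + 205 + 78 + 37 = 618
CON3 = 540 / 618 = 0.8738
Difference = 87.38 − 80.00 = 7.38 percentage points

7.4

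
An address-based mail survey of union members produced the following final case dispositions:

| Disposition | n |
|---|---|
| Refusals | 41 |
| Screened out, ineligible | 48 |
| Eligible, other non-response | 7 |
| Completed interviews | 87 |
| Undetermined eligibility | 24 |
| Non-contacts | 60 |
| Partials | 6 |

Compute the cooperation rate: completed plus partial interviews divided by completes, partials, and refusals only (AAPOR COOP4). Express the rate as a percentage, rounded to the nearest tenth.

Numerator = 87 + 6 = 93
Base = 87 + 6 + 41 = 134
COOP4 = 93 / 134 = 0.6940

69.4%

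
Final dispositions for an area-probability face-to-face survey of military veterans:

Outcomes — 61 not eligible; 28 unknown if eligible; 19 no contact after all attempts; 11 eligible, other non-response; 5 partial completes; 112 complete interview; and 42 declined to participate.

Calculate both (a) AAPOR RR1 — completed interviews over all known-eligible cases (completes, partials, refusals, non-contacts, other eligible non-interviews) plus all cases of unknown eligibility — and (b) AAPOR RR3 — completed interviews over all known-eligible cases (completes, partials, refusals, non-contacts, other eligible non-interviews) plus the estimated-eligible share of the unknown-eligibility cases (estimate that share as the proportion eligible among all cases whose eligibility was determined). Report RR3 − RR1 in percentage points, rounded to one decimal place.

1.7

Top = 112
Denominator = 112 + 5 + 42 + 19 + 11 + 28 = 217
RR1 = 112 / 217 = 0.5161
Eligible (known) = 112 + 5 + 42 + 19 + 11 = 189
e = 189 / (189 + 61) = 189 / 250 = 0.7560
e × U = 0.7560 × 28 = 21.17
Denominator = 189 + 21.17 = 210.17
RR3 = 112 / 210.17 = 0.5329
Difference = 53.29 − 51.61 = 1.68 percentage points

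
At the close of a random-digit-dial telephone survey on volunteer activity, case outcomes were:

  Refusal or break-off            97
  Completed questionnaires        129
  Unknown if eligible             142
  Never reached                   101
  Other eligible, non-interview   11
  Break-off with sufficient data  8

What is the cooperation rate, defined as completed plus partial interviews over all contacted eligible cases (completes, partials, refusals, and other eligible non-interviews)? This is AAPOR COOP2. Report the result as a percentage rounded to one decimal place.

Top → 129 + 8 = 137
Denominator → 129 + 8 + 97 + 11 = 245
COOP2 = 137 / 245 = 0.5592

55.9%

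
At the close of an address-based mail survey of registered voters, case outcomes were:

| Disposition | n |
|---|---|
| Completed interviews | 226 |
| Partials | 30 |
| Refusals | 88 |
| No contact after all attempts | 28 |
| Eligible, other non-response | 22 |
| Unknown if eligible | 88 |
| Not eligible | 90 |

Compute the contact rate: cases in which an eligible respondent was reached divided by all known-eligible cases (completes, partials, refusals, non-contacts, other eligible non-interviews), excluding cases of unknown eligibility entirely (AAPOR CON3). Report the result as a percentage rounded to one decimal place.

Top → 226 + 30 + 88 + 22 = 366
Denominator → 226 + 30 + 88 + 28 + 22 = 394
CON3 = 366 / 394 = 0.9289

92.9%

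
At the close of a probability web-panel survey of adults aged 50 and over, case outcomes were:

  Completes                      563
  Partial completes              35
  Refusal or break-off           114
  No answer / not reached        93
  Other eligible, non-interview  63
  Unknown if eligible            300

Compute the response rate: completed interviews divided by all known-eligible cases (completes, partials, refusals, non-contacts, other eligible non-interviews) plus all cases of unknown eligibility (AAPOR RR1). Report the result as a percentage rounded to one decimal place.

48.2%

Numerator = 563
Denominator = 563 + 35 + 114 + 93 + 63 + 300 = 1168
RR1 = 563 / 1168 = 0.4820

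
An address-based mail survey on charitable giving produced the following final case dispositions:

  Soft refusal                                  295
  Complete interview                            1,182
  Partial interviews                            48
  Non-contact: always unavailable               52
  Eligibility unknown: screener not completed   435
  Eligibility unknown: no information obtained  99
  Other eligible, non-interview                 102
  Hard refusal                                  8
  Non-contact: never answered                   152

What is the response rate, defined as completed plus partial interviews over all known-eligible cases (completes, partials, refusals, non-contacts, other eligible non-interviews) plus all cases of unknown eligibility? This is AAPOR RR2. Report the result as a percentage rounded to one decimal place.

Refusal or break-off = 8 + 295 = 303
No contact after all attempts = 152 + 52 = 204
Undetermined eligibility = 435 + 99 = 534
Num → 1182 + 48 = 1230
Base → 1182 + 48 + 303 + 204 + 102 + 534 = 2373
RR2 = 1230 / 2373 = 0.5183

51.8%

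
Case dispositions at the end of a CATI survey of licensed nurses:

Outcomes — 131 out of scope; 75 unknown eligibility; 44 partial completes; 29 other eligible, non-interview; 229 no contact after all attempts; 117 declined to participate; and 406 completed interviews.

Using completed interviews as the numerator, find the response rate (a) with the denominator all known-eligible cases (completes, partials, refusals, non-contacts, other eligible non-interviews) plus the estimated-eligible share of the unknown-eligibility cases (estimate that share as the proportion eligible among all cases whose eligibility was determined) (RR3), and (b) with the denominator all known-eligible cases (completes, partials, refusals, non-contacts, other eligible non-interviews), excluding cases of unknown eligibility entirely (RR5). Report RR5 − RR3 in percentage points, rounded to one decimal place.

Numerator: 406
Determined eligible: 406 + 44 + 117 + 229 + 29 = 825
e = 825 / (825 + 131) = 825 / 956 = 0.8630
Eligible share of unknowns: 0.8630 × 75 = 64.72
Denominator: 825 + 64.72 = 889.72
RR3 = 406 / 889.72 = 0.4563
Denominator: 406 + 44 + 117 + 229 + 29 = 825
RR5 = 406 / 825 = 0.4921
Difference = 49.21 − 45.63 = 3.58 percentage points

3.6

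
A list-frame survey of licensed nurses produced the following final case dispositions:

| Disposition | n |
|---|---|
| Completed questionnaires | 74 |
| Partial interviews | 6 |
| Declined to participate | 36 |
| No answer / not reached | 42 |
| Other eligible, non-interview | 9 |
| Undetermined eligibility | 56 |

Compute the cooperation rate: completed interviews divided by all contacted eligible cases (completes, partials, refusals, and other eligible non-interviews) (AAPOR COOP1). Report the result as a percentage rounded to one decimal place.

59.2%

Num → 74
Denom → 74 + 6 + 36 + 9 = 125
COOP1 = 74 / 125 = 0.5920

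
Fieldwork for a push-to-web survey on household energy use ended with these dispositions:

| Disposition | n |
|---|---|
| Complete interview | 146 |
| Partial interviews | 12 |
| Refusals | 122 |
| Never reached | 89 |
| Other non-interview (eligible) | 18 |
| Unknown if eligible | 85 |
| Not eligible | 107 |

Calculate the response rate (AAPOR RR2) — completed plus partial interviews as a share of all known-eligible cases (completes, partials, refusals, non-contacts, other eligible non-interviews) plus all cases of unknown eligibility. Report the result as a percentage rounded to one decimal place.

33.5%

Top → 146 + 12 = 158
Base → 146 + 12 + 122 + 89 + 18 + 85 = 472
RR2 = 158 / 472 = 0.3347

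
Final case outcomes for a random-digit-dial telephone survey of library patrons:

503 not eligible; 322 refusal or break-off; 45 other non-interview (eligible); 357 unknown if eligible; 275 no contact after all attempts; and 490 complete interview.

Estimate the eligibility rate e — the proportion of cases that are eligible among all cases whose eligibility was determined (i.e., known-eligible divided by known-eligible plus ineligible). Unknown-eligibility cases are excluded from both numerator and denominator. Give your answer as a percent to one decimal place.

69.2%

Known eligible → 490 + 322 + 275 + 45 = 1132
e = 1132 / (1132 + 503) = 1132 / 1635 = 0.6924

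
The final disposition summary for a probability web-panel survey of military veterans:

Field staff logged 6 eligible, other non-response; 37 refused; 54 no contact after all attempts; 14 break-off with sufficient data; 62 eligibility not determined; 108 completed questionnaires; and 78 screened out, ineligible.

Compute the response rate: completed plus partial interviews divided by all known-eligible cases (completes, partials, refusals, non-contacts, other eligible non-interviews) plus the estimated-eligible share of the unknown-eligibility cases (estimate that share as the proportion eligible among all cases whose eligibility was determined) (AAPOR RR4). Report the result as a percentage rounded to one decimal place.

46.1%

Num → 108 + 14 = 122
Known eligible → 108 + 14 + 37 + 54 + 6 = 219
e = 219 / (219 + 78) = 219 / 297 = 0.7374
Eligible share of unknowns → 0.7374 × 62 = 45.72
Denom → 219 + 45.72 = 264.72
RR4 = 122 / 264.72 = 0.4609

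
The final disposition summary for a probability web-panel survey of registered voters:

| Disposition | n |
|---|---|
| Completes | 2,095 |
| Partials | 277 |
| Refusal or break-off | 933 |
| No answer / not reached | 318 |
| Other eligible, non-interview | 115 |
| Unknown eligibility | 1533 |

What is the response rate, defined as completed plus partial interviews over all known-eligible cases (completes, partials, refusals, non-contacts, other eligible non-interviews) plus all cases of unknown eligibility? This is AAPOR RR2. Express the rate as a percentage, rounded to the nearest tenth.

45.0%

Num → 2095 + 277 = 2372
Denominator → 2095 + 277 + 933 + 318 + 115 + 1533 = 5271
RR2 = 2372 / 5271 = 0.4500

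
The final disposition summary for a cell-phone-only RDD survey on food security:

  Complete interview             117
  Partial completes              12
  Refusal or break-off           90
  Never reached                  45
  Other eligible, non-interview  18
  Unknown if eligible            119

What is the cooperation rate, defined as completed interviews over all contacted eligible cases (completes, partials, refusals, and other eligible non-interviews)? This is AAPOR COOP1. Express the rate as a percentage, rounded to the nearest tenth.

Num → 117
Denom → 117 + 12 + 90 + 18 = 237
COOP1 = 117 / 237 = 0.4937

49.4%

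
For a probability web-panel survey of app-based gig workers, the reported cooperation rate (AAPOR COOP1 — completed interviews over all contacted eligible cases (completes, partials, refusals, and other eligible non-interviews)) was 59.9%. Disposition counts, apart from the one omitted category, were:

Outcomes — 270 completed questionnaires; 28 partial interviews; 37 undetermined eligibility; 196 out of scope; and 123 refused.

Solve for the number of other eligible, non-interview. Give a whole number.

30

COOP1 = 270 / D = 0.599
D = 270 / 0.599 = 450.8
Rest of base = 421
other eligible, non-interview = 450.8 − 421 ≈ 30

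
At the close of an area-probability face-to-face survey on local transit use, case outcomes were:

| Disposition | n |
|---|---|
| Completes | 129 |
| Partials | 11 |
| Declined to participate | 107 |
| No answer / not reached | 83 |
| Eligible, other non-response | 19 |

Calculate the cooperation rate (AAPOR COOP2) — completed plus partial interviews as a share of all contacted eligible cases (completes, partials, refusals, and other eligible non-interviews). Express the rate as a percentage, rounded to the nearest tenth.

Top → 129 + 11 = 140
Denominator → 129 + 11 + 107 + 19 = 266
COOP2 = 140 / 266 = 0.5263

52.6%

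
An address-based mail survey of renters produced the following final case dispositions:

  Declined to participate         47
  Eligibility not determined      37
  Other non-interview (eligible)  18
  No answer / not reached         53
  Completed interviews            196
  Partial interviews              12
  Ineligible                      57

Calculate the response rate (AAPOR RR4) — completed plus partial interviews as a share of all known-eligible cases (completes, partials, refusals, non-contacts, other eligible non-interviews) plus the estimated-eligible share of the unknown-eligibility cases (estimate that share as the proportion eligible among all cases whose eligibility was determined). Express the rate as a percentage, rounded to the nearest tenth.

58.2%

Numerator → 196 + 12 = 208
Known eligible → 196 + 12 + 47 + 53 + 18 = 326
e = 326 / (326 + 57) = 326 / 383 = 0.8512
e × U → 0.8512 × 37 = 31.49
Denominator → 326 + 31.49 = 357.49
RR4 = 208 / 357.49 = 0.5818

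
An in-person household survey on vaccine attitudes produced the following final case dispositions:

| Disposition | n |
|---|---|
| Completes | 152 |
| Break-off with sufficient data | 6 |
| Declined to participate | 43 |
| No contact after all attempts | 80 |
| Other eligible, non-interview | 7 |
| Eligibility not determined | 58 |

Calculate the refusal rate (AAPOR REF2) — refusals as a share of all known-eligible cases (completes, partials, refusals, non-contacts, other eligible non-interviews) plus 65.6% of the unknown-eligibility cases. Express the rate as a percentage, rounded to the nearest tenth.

Numerator: 43
Known eligible: 152 + 6 + 43 + 80 + 7 = 288
Estimated eligible among unknowns: 0.6560 × 58 = 38.05
Denominator: 288 + 38.05 = 326.05
REF2 = 43 / 326.05 = 0.1319

13.2%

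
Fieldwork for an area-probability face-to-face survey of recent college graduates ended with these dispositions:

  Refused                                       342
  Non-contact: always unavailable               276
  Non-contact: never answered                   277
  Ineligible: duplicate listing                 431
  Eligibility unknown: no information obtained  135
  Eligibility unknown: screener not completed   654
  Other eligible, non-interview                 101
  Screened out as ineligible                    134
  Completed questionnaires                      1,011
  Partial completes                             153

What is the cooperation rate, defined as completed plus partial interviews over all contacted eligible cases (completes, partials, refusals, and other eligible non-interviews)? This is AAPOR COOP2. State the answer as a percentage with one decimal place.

No answer / not reached = 277 + 276 = 553
Unknown if eligible = 654 + 135 = 789
Out of scope = 134 + 431 = 565
Num = 1011 + 153 = 1164
Denom = 1011 + 153 + 342 + 101 = 1607
COOP2 = 1164 / 1607 = 0.7243

72.4%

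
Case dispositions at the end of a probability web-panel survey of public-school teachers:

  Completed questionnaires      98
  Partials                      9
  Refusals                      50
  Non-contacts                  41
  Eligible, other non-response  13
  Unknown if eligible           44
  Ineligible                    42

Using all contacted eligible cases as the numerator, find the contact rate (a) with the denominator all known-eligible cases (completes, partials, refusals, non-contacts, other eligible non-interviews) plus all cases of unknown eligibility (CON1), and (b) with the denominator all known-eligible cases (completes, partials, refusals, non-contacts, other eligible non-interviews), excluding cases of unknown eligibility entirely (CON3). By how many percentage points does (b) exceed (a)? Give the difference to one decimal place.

13.9

Top: 98 + 9 + 50 + 13 = 170
Base: 98 + 9 + 50 + 41 + 13 + 44 = 255
CON1 = 170 / 255 = 0.6667
Base: 98 + 9 + 50 + 41 + 13 = 211
CON3 = 170 / 211 = 0.8057
Difference = 80.57 − 66.67 = 13.90 percentage points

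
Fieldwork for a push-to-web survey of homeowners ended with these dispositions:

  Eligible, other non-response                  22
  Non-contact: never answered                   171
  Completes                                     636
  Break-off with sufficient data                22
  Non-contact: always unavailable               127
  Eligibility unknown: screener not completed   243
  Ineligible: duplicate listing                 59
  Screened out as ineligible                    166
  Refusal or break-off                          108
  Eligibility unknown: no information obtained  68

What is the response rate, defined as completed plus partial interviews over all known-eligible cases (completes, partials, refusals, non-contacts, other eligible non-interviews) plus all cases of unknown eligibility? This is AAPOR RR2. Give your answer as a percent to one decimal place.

47.1%

Non-contacts = 171 + 127 = 298
Unknown eligibility = 243 + 68 = 311
Screened out, ineligible = 166 + 59 = 225
Num = 636 + 22 = 658
Denom = 636 + 22 + 108 + 298 + 22 + 311 = 1397
RR2 = 658 / 1397 = 0.4710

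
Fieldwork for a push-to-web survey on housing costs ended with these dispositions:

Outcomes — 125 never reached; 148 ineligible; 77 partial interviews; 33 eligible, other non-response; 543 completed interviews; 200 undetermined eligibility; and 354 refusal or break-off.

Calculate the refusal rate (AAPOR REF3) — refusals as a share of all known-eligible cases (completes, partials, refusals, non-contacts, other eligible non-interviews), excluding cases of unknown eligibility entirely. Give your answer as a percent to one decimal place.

31.3%

Top: 354
Denom: 543 + 77 + 354 + 125 + 33 = 1132
REF3 = 354 / 1132 = 0.3127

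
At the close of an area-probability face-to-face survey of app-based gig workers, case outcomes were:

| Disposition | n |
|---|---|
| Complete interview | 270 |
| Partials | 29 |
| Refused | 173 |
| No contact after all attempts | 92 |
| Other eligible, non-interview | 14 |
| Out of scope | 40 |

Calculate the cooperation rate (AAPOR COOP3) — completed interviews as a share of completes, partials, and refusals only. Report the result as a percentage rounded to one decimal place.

57.2%

Top: 270
Denom: 270 + 29 + 173 = 472
COOP3 = 270 / 472 = 0.5720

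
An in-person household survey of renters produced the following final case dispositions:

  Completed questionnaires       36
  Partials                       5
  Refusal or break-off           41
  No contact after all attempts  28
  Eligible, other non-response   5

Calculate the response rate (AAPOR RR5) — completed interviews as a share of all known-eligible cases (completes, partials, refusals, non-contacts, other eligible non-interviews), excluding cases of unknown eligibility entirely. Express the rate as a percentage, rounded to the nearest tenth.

31.3%

Num: 36
Base: 36 + 5 + 41 + 28 + 5 = 115
RR5 = 36 / 115 = 0.3130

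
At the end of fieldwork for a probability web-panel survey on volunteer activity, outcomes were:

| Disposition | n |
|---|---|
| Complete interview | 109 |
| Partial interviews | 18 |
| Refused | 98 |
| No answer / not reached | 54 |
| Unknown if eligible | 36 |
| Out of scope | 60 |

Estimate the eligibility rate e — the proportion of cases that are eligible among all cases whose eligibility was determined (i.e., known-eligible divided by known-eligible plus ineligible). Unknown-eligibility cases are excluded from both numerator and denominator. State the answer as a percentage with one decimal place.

Eligible (known) → 109 + 18 + 98 + 54 = 279
e = 279 / (279 + 60) = 279 / 339 = 0.8230

82.3%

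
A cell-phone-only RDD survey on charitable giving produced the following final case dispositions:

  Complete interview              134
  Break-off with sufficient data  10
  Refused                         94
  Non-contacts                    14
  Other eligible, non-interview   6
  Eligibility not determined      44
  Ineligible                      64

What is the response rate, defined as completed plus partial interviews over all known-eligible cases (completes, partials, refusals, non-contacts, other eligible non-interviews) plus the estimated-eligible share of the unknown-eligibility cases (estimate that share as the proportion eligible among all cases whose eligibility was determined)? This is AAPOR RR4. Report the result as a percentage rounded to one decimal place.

49.1%

Num → 134 + 10 = 144
Determined eligible → 134 + 10 + 94 + 14 + 6 = 258
e = 258 / (258 + 64) = 258 / 322 = 0.8012
e × U → 0.8012 × 44 = 35.25
Denominator → 258 + 35.25 = 293.25
RR4 = 144 / 293.25 = 0.4910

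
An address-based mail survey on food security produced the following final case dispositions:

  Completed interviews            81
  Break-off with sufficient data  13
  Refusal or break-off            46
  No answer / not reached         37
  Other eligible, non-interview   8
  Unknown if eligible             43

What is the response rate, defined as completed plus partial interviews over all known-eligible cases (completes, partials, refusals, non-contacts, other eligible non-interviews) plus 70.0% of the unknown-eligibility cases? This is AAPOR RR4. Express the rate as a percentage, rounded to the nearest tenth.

43.7%

Top → 81 + 13 = 94
Eligible (known) → 81 + 13 + 46 + 37 + 8 = 185
e × U → 0.7000 × 43 = 30.10
Denom → 185 + 30.10 = 215.10
RR4 = 94 / 215.10 = 0.4370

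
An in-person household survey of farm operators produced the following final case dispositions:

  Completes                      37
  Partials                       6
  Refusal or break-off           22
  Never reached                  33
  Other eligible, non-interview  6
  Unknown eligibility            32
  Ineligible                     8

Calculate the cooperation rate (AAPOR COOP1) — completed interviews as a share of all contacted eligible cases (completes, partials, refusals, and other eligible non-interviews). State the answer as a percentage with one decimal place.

52.1%

Numerator: 37
Denominator: 37 + 6 + 22 + 6 = 71
COOP1 = 37 / 71 = 0.5211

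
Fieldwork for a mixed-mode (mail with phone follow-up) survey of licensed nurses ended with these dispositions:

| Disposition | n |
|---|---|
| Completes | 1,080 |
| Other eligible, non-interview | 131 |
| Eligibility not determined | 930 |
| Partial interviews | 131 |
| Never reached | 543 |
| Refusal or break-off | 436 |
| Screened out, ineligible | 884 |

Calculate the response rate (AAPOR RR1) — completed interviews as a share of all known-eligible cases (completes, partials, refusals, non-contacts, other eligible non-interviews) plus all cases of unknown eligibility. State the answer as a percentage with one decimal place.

Num: 1080
Denom: 1080 + 131 + 436 + 543 + 131 + 930 = 3251
RR1 = 1080 / 3251 = 0.3322

33.2%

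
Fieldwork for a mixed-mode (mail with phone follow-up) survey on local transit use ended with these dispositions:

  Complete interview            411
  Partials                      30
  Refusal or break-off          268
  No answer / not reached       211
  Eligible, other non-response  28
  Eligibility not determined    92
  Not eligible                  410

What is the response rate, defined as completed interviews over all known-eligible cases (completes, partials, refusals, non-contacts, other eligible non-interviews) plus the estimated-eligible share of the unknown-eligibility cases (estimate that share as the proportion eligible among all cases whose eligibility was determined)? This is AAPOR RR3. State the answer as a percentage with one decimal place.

Num = 411
Eligible (known) = 411 + 30 + 268 + 211 + 28 = 948
e = 948 / (948 + 410) = 948 / 1358 = 0.6981
e × U = 0.6981 × 92 = 64.23
Denom = 948 + 64.23 = 1012.23
RR3 = 411 / 1012.23 = 0.4060

40.6%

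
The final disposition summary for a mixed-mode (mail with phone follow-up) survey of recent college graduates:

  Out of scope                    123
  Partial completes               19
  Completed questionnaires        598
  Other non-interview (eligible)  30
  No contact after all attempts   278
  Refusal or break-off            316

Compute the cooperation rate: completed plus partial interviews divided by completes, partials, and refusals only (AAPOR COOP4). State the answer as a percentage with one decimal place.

66.1%

Top = 598 + 19 = 617
Denom = 598 + 19 + 316 = 933
COOP4 = 617 / 933 = 0.6613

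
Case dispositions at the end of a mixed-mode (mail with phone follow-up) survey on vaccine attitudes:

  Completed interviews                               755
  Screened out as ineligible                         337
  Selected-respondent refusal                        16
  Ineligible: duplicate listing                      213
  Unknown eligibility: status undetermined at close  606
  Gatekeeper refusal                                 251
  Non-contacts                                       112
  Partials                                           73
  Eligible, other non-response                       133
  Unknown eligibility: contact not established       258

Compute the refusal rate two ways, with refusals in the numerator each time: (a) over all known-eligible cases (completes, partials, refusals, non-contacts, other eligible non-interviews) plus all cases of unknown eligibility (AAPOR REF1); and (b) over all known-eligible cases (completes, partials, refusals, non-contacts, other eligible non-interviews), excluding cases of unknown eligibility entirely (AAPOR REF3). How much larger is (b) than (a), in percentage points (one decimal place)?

Refused = 251 + 16 = 267
Undetermined eligibility = 258 + 606 = 864
Screened out, ineligible = 337 + 213 = 550
Num → 267
Base → 755 + 73 + 267 + 112 + 133 + 864 = 2204
REF1 = 267 / 2204 = 0.1211
Base → 755 + 73 + 267 + 112 + 133 = 1340
REF3 = 267 / 1340 = 0.1993
Difference = 19.93 − 12.11 = 7.82 percentage points

7.8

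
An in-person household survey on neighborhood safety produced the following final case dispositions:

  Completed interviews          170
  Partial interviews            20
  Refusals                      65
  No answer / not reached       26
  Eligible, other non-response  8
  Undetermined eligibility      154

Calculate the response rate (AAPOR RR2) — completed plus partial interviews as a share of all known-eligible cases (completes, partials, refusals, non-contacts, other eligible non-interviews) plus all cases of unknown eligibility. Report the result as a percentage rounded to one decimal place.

42.9%

Top: 170 + 20 = 190
Denominator: 170 + 20 + 65 + 26 + 8 + 154 = 443
RR2 = 190 / 443 = 0.4289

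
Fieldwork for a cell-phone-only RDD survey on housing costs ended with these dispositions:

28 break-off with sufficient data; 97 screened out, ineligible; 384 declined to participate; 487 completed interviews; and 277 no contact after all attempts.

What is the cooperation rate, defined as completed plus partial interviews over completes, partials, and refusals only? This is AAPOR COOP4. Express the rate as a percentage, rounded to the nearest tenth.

57.3%

Numerator = 487 + 28 = 515
Denominator = 487 + 28 + 384 = 899
COOP4 = 515 / 899 = 0.5729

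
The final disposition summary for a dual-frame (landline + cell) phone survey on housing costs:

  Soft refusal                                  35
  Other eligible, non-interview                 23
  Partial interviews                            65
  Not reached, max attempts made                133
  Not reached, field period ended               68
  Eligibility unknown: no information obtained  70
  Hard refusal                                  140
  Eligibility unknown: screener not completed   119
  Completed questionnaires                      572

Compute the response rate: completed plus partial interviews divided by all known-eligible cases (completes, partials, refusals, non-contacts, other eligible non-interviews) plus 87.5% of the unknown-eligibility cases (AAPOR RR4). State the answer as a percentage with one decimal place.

53.0%

Declined to participate = 140 + 35 = 175
No answer / not reached = 68 + 133 = 201
Undetermined eligibility = 119 + 70 = 189
Numerator → 572 + 65 = 637
Known eligible → 572 + 65 + 175 + 201 + 23 = 1036
Estimated eligible among unknowns → 0.8750 × 189 = 165.38
Base → 1036 + 165.38 = 1201.38
RR4 = 637 / 1201.38 = 0.5302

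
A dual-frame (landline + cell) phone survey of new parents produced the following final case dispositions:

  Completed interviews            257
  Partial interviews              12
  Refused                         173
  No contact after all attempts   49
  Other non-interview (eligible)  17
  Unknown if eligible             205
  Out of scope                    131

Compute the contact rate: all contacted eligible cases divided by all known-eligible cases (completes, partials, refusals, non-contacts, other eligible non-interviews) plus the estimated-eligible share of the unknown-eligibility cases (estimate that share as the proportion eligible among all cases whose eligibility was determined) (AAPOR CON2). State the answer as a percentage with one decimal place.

68.4%

Numerator → 257 + 12 + 173 + 17 = 459
Determined eligible → 257 + 12 + 173 + 49 + 17 = 508
e = 508 / (508 + 131) = 508 / 639 = 0.7950
e × U → 0.7950 × 205 = 162.97
Denom → 508 + 162.97 = 670.97
CON2 = 459 / 670.97 = 0.6841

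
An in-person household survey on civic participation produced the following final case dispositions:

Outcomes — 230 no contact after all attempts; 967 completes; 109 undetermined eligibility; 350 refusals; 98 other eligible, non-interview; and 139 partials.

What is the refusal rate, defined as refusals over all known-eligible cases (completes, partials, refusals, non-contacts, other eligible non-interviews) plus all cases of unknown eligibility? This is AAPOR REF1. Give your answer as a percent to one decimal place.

Num → 350
Denom → 967 + 139 + 350 + 230 + 98 + 109 = 1893
REF1 = 350 / 1893 = 0.1849

18.5%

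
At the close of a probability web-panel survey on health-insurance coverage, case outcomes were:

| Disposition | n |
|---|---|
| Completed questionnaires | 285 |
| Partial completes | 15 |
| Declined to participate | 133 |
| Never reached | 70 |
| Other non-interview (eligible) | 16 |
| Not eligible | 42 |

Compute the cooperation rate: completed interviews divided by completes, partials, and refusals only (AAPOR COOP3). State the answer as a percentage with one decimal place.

65.8%

Top → 285
Denom → 285 + 15 + 133 = 433
COOP3 = 285 / 433 = 0.6582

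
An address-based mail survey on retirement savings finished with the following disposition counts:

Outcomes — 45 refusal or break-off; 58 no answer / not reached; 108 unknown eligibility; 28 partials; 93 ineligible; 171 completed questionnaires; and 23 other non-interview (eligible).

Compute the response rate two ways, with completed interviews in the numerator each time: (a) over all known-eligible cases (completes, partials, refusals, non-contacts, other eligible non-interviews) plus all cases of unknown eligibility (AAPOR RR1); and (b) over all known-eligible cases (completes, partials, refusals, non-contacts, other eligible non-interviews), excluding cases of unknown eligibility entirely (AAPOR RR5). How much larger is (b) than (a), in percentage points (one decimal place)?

13.1

Num → 171
Denominator → 171 + 28 + 45 + 58 + 23 + 108 = 433
RR1 = 171 / 433 = 0.3949
Denominator → 171 + 28 + 45 + 58 + 23 = 325
RR5 = 171 / 325 = 0.5262
Difference = 52.62 − 39.49 = 13.13 percentage points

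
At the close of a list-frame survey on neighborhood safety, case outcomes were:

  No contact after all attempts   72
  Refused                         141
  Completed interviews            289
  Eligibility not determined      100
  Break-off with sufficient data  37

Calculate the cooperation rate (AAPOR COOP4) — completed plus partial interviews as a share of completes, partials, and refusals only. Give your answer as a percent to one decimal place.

69.8%

Top: 289 + 37 = 326
Denom: 289 + 37 + 141 = 467
COOP4 = 326 / 467 = 0.6981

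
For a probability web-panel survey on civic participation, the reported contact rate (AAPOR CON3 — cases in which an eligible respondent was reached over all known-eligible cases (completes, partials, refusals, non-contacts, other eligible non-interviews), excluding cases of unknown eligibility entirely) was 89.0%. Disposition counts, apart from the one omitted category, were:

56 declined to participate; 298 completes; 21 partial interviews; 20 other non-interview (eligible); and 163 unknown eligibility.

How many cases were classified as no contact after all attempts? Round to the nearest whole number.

Top: 298 + 21 + 56 + 20 = 395
CON3 = 395 / D = 0.890
D = 395 / 0.890 = 443.8
Rest of base = 395
no contact after all attempts = 443.8 − 395 ≈ 49

49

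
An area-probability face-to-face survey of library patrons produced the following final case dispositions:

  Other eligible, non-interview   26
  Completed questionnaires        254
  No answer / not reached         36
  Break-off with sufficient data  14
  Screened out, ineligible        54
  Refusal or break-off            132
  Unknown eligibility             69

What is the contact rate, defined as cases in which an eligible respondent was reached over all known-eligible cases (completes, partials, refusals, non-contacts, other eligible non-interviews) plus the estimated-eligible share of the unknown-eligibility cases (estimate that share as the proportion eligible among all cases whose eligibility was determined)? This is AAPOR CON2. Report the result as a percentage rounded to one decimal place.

81.3%

Numerator = 254 + 14 + 132 + 26 = 426
Known eligible = 254 + 14 + 132 + 36 + 26 = 462
e = 462 / (462 + 54) = 462 / 516 = 0.8953
e × U = 0.8953 × 69 = 61.78
Denom = 462 + 61.78 = 523.78
CON2 = 426 / 523.78 = 0.8133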